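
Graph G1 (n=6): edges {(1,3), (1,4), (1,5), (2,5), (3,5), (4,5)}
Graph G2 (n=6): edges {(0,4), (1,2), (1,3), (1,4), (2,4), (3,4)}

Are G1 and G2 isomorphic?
Yes, isomorphic

The graphs are isomorphic.
One valid mapping φ: V(G1) → V(G2): 0→5, 1→1, 2→0, 3→3, 4→2, 5→4

Verify φ preserves adjacency — for each edge of G1, its image is an edge of G2:
  (1,3) → (φ(1),φ(3)) = (1,3) ∈ E(G2) ✓
  (1,4) → (φ(1),φ(4)) = (1,2) ∈ E(G2) ✓
  (1,5) → (φ(1),φ(5)) = (1,4) ∈ E(G2) ✓
  (2,5) → (φ(2),φ(5)) = (0,4) ∈ E(G2) ✓
  (3,5) → (φ(3),φ(5)) = (3,4) ∈ E(G2) ✓
  (4,5) → (φ(4),φ(5)) = (2,4) ∈ E(G2) ✓
All 6 edges of G1 map to edges of G2, and |E(G1)| = |E(G2)| = 6, so φ is a bijection on edges as well as vertices. Hence G1 ≅ G2.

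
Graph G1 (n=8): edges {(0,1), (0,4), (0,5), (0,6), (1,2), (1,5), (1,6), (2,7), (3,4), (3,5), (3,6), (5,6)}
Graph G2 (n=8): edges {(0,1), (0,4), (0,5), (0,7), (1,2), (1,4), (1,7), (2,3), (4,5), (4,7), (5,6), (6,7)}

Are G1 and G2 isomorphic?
Yes, isomorphic

The graphs are isomorphic.
One valid mapping φ: V(G1) → V(G2): 0→7, 1→1, 2→2, 3→5, 4→6, 5→4, 6→0, 7→3

Verify φ preserves adjacency — for each edge of G1, its image is an edge of G2:
  (0,1) → (φ(0),φ(1)) = (1,7) ∈ E(G2) ✓
  (0,4) → (φ(0),φ(4)) = (6,7) ∈ E(G2) ✓
  (0,5) → (φ(0),φ(5)) = (4,7) ∈ E(G2) ✓
  (0,6) → (φ(0),φ(6)) = (0,7) ∈ E(G2) ✓
  (1,2) → (φ(1),φ(2)) = (1,2) ∈ E(G2) ✓
  (1,5) → (φ(1),φ(5)) = (1,4) ∈ E(G2) ✓
  (1,6) → (φ(1),φ(6)) = (0,1) ∈ E(G2) ✓
  (2,7) → (φ(2),φ(7)) = (2,3) ∈ E(G2) ✓
  (3,4) → (φ(3),φ(4)) = (5,6) ∈ E(G2) ✓
  (3,5) → (φ(3),φ(5)) = (4,5) ∈ E(G2) ✓
  (3,6) → (φ(3),φ(6)) = (0,5) ∈ E(G2) ✓
  (5,6) → (φ(5),φ(6)) = (0,4) ∈ E(G2) ✓
All 12 edges of G1 map to edges of G2, and |E(G1)| = |E(G2)| = 12, so φ is a bijection on edges as well as vertices. Hence G1 ≅ G2.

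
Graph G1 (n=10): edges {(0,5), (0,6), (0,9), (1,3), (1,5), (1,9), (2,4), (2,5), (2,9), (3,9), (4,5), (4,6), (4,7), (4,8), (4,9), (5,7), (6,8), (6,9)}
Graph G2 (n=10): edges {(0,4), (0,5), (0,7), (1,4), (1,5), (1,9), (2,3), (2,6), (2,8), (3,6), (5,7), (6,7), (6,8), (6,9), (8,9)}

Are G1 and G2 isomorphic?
No, not isomorphic

The graphs are NOT isomorphic.

Counting triangles (3-cliques): G1 has 7, G2 has 4.
Triangle count is an isomorphism invariant, so differing triangle counts rule out isomorphism.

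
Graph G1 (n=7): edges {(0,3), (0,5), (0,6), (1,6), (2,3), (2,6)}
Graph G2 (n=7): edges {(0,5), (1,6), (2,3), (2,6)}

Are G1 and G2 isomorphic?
No, not isomorphic

The graphs are NOT isomorphic.

Counting edges: G1 has 6 edge(s); G2 has 4 edge(s).
Edge count is an isomorphism invariant (a bijection on vertices induces a bijection on edges), so differing edge counts rule out isomorphism.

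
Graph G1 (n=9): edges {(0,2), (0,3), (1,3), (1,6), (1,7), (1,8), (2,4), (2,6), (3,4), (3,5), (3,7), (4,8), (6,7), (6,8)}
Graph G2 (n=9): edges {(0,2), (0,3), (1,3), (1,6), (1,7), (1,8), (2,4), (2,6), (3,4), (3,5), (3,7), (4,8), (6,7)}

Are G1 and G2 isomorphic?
No, not isomorphic

The graphs are NOT isomorphic.

Counting edges: G1 has 14 edge(s); G2 has 13 edge(s).
Edge count is an isomorphism invariant (a bijection on vertices induces a bijection on edges), so differing edge counts rule out isomorphism.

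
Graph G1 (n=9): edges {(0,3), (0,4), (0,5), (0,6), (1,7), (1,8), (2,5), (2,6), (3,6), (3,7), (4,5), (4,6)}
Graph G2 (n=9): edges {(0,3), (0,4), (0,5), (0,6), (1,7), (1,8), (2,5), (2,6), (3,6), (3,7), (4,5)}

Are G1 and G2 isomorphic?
No, not isomorphic

The graphs are NOT isomorphic.

Counting edges: G1 has 12 edge(s); G2 has 11 edge(s).
Edge count is an isomorphism invariant (a bijection on vertices induces a bijection on edges), so differing edge counts rule out isomorphism.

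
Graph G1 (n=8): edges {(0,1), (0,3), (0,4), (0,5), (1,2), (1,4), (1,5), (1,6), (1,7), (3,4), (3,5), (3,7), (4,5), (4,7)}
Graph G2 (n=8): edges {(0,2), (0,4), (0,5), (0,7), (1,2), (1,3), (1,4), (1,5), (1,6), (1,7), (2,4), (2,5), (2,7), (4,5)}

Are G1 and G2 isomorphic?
Yes, isomorphic

The graphs are isomorphic.
One valid mapping φ: V(G1) → V(G2): 0→5, 1→1, 2→6, 3→0, 4→2, 5→4, 6→3, 7→7

Verify φ preserves adjacency — for each edge of G1, its image is an edge of G2:
  (0,1) → (φ(0),φ(1)) = (1,5) ∈ E(G2) ✓
  (0,3) → (φ(0),φ(3)) = (0,5) ∈ E(G2) ✓
  (0,4) → (φ(0),φ(4)) = (2,5) ∈ E(G2) ✓
  (0,5) → (φ(0),φ(5)) = (4,5) ∈ E(G2) ✓
  (1,2) → (φ(1),φ(2)) = (1,6) ∈ E(G2) ✓
  (1,4) → (φ(1),φ(4)) = (1,2) ∈ E(G2) ✓
  (1,5) → (φ(1),φ(5)) = (1,4) ∈ E(G2) ✓
  (1,6) → (φ(1),φ(6)) = (1,3) ∈ E(G2) ✓
  (1,7) → (φ(1),φ(7)) = (1,7) ∈ E(G2) ✓
  (3,4) → (φ(3),φ(4)) = (0,2) ∈ E(G2) ✓
  (3,5) → (φ(3),φ(5)) = (0,4) ∈ E(G2) ✓
  (3,7) → (φ(3),φ(7)) = (0,7) ∈ E(G2) ✓
  (4,5) → (φ(4),φ(5)) = (2,4) ∈ E(G2) ✓
  (4,7) → (φ(4),φ(7)) = (2,7) ∈ E(G2) ✓
All 14 edges of G1 map to edges of G2, and |E(G1)| = |E(G2)| = 14, so φ is a bijection on edges as well as vertices. Hence G1 ≅ G2.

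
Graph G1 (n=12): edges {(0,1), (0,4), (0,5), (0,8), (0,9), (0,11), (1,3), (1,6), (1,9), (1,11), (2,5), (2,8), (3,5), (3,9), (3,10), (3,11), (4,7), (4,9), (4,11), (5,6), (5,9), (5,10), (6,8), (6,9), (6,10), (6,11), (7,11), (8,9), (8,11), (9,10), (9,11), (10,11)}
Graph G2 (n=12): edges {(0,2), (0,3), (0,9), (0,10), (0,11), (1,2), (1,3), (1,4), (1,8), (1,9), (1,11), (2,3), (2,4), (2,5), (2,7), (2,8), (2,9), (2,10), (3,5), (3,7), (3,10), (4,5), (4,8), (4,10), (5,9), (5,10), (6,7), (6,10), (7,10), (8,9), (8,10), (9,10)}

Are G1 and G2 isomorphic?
Yes, isomorphic

The graphs are isomorphic.
One valid mapping φ: V(G1) → V(G2): 0→3, 1→5, 2→11, 3→4, 4→7, 5→1, 6→9, 7→6, 8→0, 9→2, 10→8, 11→10

Verify φ preserves adjacency — for each edge of G1, its image is an edge of G2:
  (0,1) → (φ(0),φ(1)) = (3,5) ∈ E(G2) ✓
  (0,4) → (φ(0),φ(4)) = (3,7) ∈ E(G2) ✓
  (0,5) → (φ(0),φ(5)) = (1,3) ∈ E(G2) ✓
  (0,8) → (φ(0),φ(8)) = (0,3) ∈ E(G2) ✓
  (0,9) → (φ(0),φ(9)) = (2,3) ∈ E(G2) ✓
  (0,11) → (φ(0),φ(11)) = (3,10) ∈ E(G2) ✓
  (1,3) → (φ(1),φ(3)) = (4,5) ∈ E(G2) ✓
  (1,6) → (φ(1),φ(6)) = (5,9) ∈ E(G2) ✓
  (1,9) → (φ(1),φ(9)) = (2,5) ∈ E(G2) ✓
  (1,11) → (φ(1),φ(11)) = (5,10) ∈ E(G2) ✓
  (2,5) → (φ(2),φ(5)) = (1,11) ∈ E(G2) ✓
  (2,8) → (φ(2),φ(8)) = (0,11) ∈ E(G2) ✓
  (3,5) → (φ(3),φ(5)) = (1,4) ∈ E(G2) ✓
  (3,9) → (φ(3),φ(9)) = (2,4) ∈ E(G2) ✓
  (3,10) → (φ(3),φ(10)) = (4,8) ∈ E(G2) ✓
  (3,11) → (φ(3),φ(11)) = (4,10) ∈ E(G2) ✓
  (4,7) → (φ(4),φ(7)) = (6,7) ∈ E(G2) ✓
  (4,9) → (φ(4),φ(9)) = (2,7) ∈ E(G2) ✓
  (4,11) → (φ(4),φ(11)) = (7,10) ∈ E(G2) ✓
  (5,6) → (φ(5),φ(6)) = (1,9) ∈ E(G2) ✓
  (5,9) → (φ(5),φ(9)) = (1,2) ∈ E(G2) ✓
  (5,10) → (φ(5),φ(10)) = (1,8) ∈ E(G2) ✓
  (6,8) → (φ(6),φ(8)) = (0,9) ∈ E(G2) ✓
  (6,9) → (φ(6),φ(9)) = (2,9) ∈ E(G2) ✓
  (6,10) → (φ(6),φ(10)) = (8,9) ∈ E(G2) ✓
  (6,11) → (φ(6),φ(11)) = (9,10) ∈ E(G2) ✓
  (7,11) → (φ(7),φ(11)) = (6,10) ∈ E(G2) ✓
  (8,9) → (φ(8),φ(9)) = (0,2) ∈ E(G2) ✓
  (8,11) → (φ(8),φ(11)) = (0,10) ∈ E(G2) ✓
  (9,10) → (φ(9),φ(10)) = (2,8) ∈ E(G2) ✓
  (9,11) → (φ(9),φ(11)) = (2,10) ∈ E(G2) ✓
  (10,11) → (φ(10),φ(11)) = (8,10) ∈ E(G2) ✓
All 32 edges of G1 map to edges of G2, and |E(G1)| = |E(G2)| = 32, so φ is a bijection on edges as well as vertices. Hence G1 ≅ G2.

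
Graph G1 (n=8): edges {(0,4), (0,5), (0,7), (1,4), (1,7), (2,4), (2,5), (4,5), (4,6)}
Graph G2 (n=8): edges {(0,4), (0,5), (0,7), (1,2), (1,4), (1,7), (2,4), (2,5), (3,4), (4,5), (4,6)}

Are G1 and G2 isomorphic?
No, not isomorphic

The graphs are NOT isomorphic.

Counting edges: G1 has 9 edge(s); G2 has 11 edge(s).
Edge count is an isomorphism invariant (a bijection on vertices induces a bijection on edges), so differing edge counts rule out isomorphism.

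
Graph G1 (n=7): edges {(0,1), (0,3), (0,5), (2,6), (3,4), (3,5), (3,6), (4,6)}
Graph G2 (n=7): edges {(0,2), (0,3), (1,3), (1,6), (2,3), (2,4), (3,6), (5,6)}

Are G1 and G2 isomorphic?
Yes, isomorphic

The graphs are isomorphic.
One valid mapping φ: V(G1) → V(G2): 0→6, 1→5, 2→4, 3→3, 4→0, 5→1, 6→2

Verify φ preserves adjacency — for each edge of G1, its image is an edge of G2:
  (0,1) → (φ(0),φ(1)) = (5,6) ∈ E(G2) ✓
  (0,3) → (φ(0),φ(3)) = (3,6) ∈ E(G2) ✓
  (0,5) → (φ(0),φ(5)) = (1,6) ∈ E(G2) ✓
  (2,6) → (φ(2),φ(6)) = (2,4) ∈ E(G2) ✓
  (3,4) → (φ(3),φ(4)) = (0,3) ∈ E(G2) ✓
  (3,5) → (φ(3),φ(5)) = (1,3) ∈ E(G2) ✓
  (3,6) → (φ(3),φ(6)) = (2,3) ∈ E(G2) ✓
  (4,6) → (φ(4),φ(6)) = (0,2) ∈ E(G2) ✓
All 8 edges of G1 map to edges of G2, and |E(G1)| = |E(G2)| = 8, so φ is a bijection on edges as well as vertices. Hence G1 ≅ G2.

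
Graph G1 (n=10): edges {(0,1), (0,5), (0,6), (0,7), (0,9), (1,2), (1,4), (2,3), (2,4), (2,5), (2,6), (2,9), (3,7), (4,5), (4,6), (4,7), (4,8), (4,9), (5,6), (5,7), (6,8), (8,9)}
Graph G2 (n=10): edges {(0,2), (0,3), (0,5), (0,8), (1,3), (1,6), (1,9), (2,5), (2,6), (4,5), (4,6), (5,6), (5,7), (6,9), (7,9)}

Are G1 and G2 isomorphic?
No, not isomorphic

The graphs are NOT isomorphic.

Degrees in G1: deg(0)=5, deg(1)=3, deg(2)=6, deg(3)=2, deg(4)=7, deg(5)=5, deg(6)=5, deg(7)=4, deg(8)=3, deg(9)=4.
Sorted degree sequence of G1: [7, 6, 5, 5, 5, 4, 4, 3, 3, 2].
Degrees in G2: deg(0)=4, deg(1)=3, deg(2)=3, deg(3)=2, deg(4)=2, deg(5)=5, deg(6)=5, deg(7)=2, deg(8)=1, deg(9)=3.
Sorted degree sequence of G2: [5, 5, 4, 3, 3, 3, 2, 2, 2, 1].
The (sorted) degree sequence is an isomorphism invariant, so since G1 and G2 have different degree sequences they cannot be isomorphic.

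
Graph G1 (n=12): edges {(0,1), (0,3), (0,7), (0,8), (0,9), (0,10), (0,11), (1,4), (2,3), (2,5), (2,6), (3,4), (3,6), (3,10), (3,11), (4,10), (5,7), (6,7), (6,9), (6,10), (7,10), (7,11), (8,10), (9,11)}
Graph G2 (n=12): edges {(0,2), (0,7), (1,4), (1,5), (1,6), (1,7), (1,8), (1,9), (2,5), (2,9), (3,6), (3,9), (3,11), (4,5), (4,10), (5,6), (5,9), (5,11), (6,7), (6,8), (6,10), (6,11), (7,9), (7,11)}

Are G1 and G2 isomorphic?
Yes, isomorphic

The graphs are isomorphic.
One valid mapping φ: V(G1) → V(G2): 0→6, 1→10, 2→2, 3→5, 4→4, 5→0, 6→9, 7→7, 8→8, 9→3, 10→1, 11→11

Verify φ preserves adjacency — for each edge of G1, its image is an edge of G2:
  (0,1) → (φ(0),φ(1)) = (6,10) ∈ E(G2) ✓
  (0,3) → (φ(0),φ(3)) = (5,6) ∈ E(G2) ✓
  (0,7) → (φ(0),φ(7)) = (6,7) ∈ E(G2) ✓
  (0,8) → (φ(0),φ(8)) = (6,8) ∈ E(G2) ✓
  (0,9) → (φ(0),φ(9)) = (3,6) ∈ E(G2) ✓
  (0,10) → (φ(0),φ(10)) = (1,6) ∈ E(G2) ✓
  (0,11) → (φ(0),φ(11)) = (6,11) ∈ E(G2) ✓
  (1,4) → (φ(1),φ(4)) = (4,10) ∈ E(G2) ✓
  (2,3) → (φ(2),φ(3)) = (2,5) ∈ E(G2) ✓
  (2,5) → (φ(2),φ(5)) = (0,2) ∈ E(G2) ✓
  (2,6) → (φ(2),φ(6)) = (2,9) ∈ E(G2) ✓
  (3,4) → (φ(3),φ(4)) = (4,5) ∈ E(G2) ✓
  (3,6) → (φ(3),φ(6)) = (5,9) ∈ E(G2) ✓
  (3,10) → (φ(3),φ(10)) = (1,5) ∈ E(G2) ✓
  (3,11) → (φ(3),φ(11)) = (5,11) ∈ E(G2) ✓
  (4,10) → (φ(4),φ(10)) = (1,4) ∈ E(G2) ✓
  (5,7) → (φ(5),φ(7)) = (0,7) ∈ E(G2) ✓
  (6,7) → (φ(6),φ(7)) = (7,9) ∈ E(G2) ✓
  (6,9) → (φ(6),φ(9)) = (3,9) ∈ E(G2) ✓
  (6,10) → (φ(6),φ(10)) = (1,9) ∈ E(G2) ✓
  (7,10) → (φ(7),φ(10)) = (1,7) ∈ E(G2) ✓
  (7,11) → (φ(7),φ(11)) = (7,11) ∈ E(G2) ✓
  (8,10) → (φ(8),φ(10)) = (1,8) ∈ E(G2) ✓
  (9,11) → (φ(9),φ(11)) = (3,11) ∈ E(G2) ✓
All 24 edges of G1 map to edges of G2, and |E(G1)| = |E(G2)| = 24, so φ is a bijection on edges as well as vertices. Hence G1 ≅ G2.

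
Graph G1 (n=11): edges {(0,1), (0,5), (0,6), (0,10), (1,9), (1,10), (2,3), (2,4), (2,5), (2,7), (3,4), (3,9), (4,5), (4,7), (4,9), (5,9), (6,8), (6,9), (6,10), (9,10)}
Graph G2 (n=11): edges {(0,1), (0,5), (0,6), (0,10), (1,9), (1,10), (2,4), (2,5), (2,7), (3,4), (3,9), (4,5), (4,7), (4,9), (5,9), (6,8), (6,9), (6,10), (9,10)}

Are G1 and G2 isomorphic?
No, not isomorphic

The graphs are NOT isomorphic.

Counting edges: G1 has 20 edge(s); G2 has 19 edge(s).
Edge count is an isomorphism invariant (a bijection on vertices induces a bijection on edges), so differing edge counts rule out isomorphism.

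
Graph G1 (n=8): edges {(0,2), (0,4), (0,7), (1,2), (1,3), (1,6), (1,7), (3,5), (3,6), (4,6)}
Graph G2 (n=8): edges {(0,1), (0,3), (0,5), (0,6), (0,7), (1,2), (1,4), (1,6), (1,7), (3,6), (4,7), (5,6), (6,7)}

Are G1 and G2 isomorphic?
No, not isomorphic

The graphs are NOT isomorphic.

Degrees in G1: deg(0)=3, deg(1)=4, deg(2)=2, deg(3)=3, deg(4)=2, deg(5)=1, deg(6)=3, deg(7)=2.
Sorted degree sequence of G1: [4, 3, 3, 3, 2, 2, 2, 1].
Degrees in G2: deg(0)=5, deg(1)=5, deg(2)=1, deg(3)=2, deg(4)=2, deg(5)=2, deg(6)=5, deg(7)=4.
Sorted degree sequence of G2: [5, 5, 5, 4, 2, 2, 2, 1].
The (sorted) degree sequence is an isomorphism invariant, so since G1 and G2 have different degree sequences they cannot be isomorphic.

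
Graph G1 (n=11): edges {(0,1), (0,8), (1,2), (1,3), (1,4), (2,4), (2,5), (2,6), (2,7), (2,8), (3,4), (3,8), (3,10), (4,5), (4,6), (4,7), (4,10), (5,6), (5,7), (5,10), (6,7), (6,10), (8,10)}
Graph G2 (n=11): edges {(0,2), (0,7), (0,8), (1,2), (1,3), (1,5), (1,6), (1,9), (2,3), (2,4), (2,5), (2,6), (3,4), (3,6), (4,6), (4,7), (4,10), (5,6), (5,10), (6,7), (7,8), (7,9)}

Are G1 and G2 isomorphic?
No, not isomorphic

The graphs are NOT isomorphic.

Degrees in G1: deg(0)=2, deg(1)=4, deg(2)=6, deg(3)=4, deg(4)=7, deg(5)=5, deg(6)=5, deg(7)=4, deg(8)=4, deg(9)=0, deg(10)=5.
Sorted degree sequence of G1: [7, 6, 5, 5, 5, 4, 4, 4, 4, 2, 0].
Degrees in G2: deg(0)=3, deg(1)=5, deg(2)=6, deg(3)=4, deg(4)=5, deg(5)=4, deg(6)=6, deg(7)=5, deg(8)=2, deg(9)=2, deg(10)=2.
Sorted degree sequence of G2: [6, 6, 5, 5, 5, 4, 4, 3, 2, 2, 2].
The (sorted) degree sequence is an isomorphism invariant, so since G1 and G2 have different degree sequences they cannot be isomorphic.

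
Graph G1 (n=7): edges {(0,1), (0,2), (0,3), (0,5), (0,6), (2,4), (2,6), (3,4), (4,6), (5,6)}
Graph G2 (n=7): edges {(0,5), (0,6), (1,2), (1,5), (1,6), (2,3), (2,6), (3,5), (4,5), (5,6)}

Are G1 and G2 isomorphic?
Yes, isomorphic

The graphs are isomorphic.
One valid mapping φ: V(G1) → V(G2): 0→5, 1→4, 2→1, 3→3, 4→2, 5→0, 6→6

Verify φ preserves adjacency — for each edge of G1, its image is an edge of G2:
  (0,1) → (φ(0),φ(1)) = (4,5) ∈ E(G2) ✓
  (0,2) → (φ(0),φ(2)) = (1,5) ∈ E(G2) ✓
  (0,3) → (φ(0),φ(3)) = (3,5) ∈ E(G2) ✓
  (0,5) → (φ(0),φ(5)) = (0,5) ∈ E(G2) ✓
  (0,6) → (φ(0),φ(6)) = (5,6) ∈ E(G2) ✓
  (2,4) → (φ(2),φ(4)) = (1,2) ∈ E(G2) ✓
  (2,6) → (φ(2),φ(6)) = (1,6) ∈ E(G2) ✓
  (3,4) → (φ(3),φ(4)) = (2,3) ∈ E(G2) ✓
  (4,6) → (φ(4),φ(6)) = (2,6) ∈ E(G2) ✓
  (5,6) → (φ(5),φ(6)) = (0,6) ∈ E(G2) ✓
All 10 edges of G1 map to edges of G2, and |E(G1)| = |E(G2)| = 10, so φ is a bijection on edges as well as vertices. Hence G1 ≅ G2.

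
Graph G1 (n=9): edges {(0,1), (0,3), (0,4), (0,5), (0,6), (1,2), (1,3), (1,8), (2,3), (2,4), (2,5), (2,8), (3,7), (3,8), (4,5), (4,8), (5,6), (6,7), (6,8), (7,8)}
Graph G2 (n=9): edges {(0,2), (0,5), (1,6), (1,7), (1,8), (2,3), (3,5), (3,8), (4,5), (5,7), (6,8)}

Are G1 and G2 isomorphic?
No, not isomorphic

The graphs are NOT isomorphic.

Counting triangles (3-cliques): G1 has 11, G2 has 1.
Triangle count is an isomorphism invariant, so differing triangle counts rule out isomorphism.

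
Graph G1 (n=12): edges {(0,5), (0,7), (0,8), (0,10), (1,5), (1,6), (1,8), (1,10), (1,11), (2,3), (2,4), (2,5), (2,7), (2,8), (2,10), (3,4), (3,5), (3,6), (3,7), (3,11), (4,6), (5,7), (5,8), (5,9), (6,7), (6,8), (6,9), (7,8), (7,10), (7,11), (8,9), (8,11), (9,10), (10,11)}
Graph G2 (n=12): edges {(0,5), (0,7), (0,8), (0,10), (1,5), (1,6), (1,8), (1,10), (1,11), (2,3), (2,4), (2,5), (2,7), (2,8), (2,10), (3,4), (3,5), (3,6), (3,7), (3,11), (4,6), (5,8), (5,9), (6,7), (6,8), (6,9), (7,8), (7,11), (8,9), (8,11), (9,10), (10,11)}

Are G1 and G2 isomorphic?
No, not isomorphic

The graphs are NOT isomorphic.

Counting edges: G1 has 34 edge(s); G2 has 32 edge(s).
Edge count is an isomorphism invariant (a bijection on vertices induces a bijection on edges), so differing edge counts rule out isomorphism.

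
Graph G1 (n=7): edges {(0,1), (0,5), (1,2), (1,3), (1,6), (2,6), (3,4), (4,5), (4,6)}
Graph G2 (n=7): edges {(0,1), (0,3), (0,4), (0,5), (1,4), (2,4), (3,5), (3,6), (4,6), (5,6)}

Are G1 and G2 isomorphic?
No, not isomorphic

The graphs are NOT isomorphic.

Degrees in G1: deg(0)=2, deg(1)=4, deg(2)=2, deg(3)=2, deg(4)=3, deg(5)=2, deg(6)=3.
Sorted degree sequence of G1: [4, 3, 3, 2, 2, 2, 2].
Degrees in G2: deg(0)=4, deg(1)=2, deg(2)=1, deg(3)=3, deg(4)=4, deg(5)=3, deg(6)=3.
Sorted degree sequence of G2: [4, 4, 3, 3, 3, 2, 1].
The (sorted) degree sequence is an isomorphism invariant, so since G1 and G2 have different degree sequences they cannot be isomorphic.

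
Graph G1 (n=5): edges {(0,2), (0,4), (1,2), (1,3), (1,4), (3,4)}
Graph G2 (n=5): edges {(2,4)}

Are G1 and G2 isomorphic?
No, not isomorphic

The graphs are NOT isomorphic.

Degrees in G1: deg(0)=2, deg(1)=3, deg(2)=2, deg(3)=2, deg(4)=3.
Sorted degree sequence of G1: [3, 3, 2, 2, 2].
Degrees in G2: deg(0)=0, deg(1)=0, deg(2)=1, deg(3)=0, deg(4)=1.
Sorted degree sequence of G2: [1, 1, 0, 0, 0].
The (sorted) degree sequence is an isomorphism invariant, so since G1 and G2 have different degree sequences they cannot be isomorphic.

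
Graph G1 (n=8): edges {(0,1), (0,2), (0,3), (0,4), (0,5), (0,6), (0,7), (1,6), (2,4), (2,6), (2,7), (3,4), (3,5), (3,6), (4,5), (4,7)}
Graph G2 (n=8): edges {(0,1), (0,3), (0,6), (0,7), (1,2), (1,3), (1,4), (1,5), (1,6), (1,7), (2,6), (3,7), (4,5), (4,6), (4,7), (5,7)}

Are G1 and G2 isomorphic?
Yes, isomorphic

The graphs are isomorphic.
One valid mapping φ: V(G1) → V(G2): 0→1, 1→2, 2→4, 3→0, 4→7, 5→3, 6→6, 7→5

Verify φ preserves adjacency — for each edge of G1, its image is an edge of G2:
  (0,1) → (φ(0),φ(1)) = (1,2) ∈ E(G2) ✓
  (0,2) → (φ(0),φ(2)) = (1,4) ∈ E(G2) ✓
  (0,3) → (φ(0),φ(3)) = (0,1) ∈ E(G2) ✓
  (0,4) → (φ(0),φ(4)) = (1,7) ∈ E(G2) ✓
  (0,5) → (φ(0),φ(5)) = (1,3) ∈ E(G2) ✓
  (0,6) → (φ(0),φ(6)) = (1,6) ∈ E(G2) ✓
  (0,7) → (φ(0),φ(7)) = (1,5) ∈ E(G2) ✓
  (1,6) → (φ(1),φ(6)) = (2,6) ∈ E(G2) ✓
  (2,4) → (φ(2),φ(4)) = (4,7) ∈ E(G2) ✓
  (2,6) → (φ(2),φ(6)) = (4,6) ∈ E(G2) ✓
  (2,7) → (φ(2),φ(7)) = (4,5) ∈ E(G2) ✓
  (3,4) → (φ(3),φ(4)) = (0,7) ∈ E(G2) ✓
  (3,5) → (φ(3),φ(5)) = (0,3) ∈ E(G2) ✓
  (3,6) → (φ(3),φ(6)) = (0,6) ∈ E(G2) ✓
  (4,5) → (φ(4),φ(5)) = (3,7) ∈ E(G2) ✓
  (4,7) → (φ(4),φ(7)) = (5,7) ∈ E(G2) ✓
All 16 edges of G1 map to edges of G2, and |E(G1)| = |E(G2)| = 16, so φ is a bijection on edges as well as vertices. Hence G1 ≅ G2.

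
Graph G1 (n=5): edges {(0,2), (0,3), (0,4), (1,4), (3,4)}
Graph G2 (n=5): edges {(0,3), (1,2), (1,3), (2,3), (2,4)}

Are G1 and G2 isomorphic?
Yes, isomorphic

The graphs are isomorphic.
One valid mapping φ: V(G1) → V(G2): 0→2, 1→0, 2→4, 3→1, 4→3

Verify φ preserves adjacency — for each edge of G1, its image is an edge of G2:
  (0,2) → (φ(0),φ(2)) = (2,4) ∈ E(G2) ✓
  (0,3) → (φ(0),φ(3)) = (1,2) ∈ E(G2) ✓
  (0,4) → (φ(0),φ(4)) = (2,3) ∈ E(G2) ✓
  (1,4) → (φ(1),φ(4)) = (0,3) ∈ E(G2) ✓
  (3,4) → (φ(3),φ(4)) = (1,3) ∈ E(G2) ✓
All 5 edges of G1 map to edges of G2, and |E(G1)| = |E(G2)| = 5, so φ is a bijection on edges as well as vertices. Hence G1 ≅ G2.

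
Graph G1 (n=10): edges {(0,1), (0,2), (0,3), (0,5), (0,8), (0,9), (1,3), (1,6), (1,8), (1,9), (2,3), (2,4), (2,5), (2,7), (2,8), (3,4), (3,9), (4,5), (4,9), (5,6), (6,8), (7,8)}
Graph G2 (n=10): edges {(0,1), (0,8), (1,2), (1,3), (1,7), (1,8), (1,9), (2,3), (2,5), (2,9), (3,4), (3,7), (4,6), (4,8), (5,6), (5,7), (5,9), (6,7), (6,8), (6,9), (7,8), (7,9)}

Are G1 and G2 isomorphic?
Yes, isomorphic

The graphs are isomorphic.
One valid mapping φ: V(G1) → V(G2): 0→7, 1→6, 2→1, 3→9, 4→2, 5→3, 6→4, 7→0, 8→8, 9→5

Verify φ preserves adjacency — for each edge of G1, its image is an edge of G2:
  (0,1) → (φ(0),φ(1)) = (6,7) ∈ E(G2) ✓
  (0,2) → (φ(0),φ(2)) = (1,7) ∈ E(G2) ✓
  (0,3) → (φ(0),φ(3)) = (7,9) ∈ E(G2) ✓
  (0,5) → (φ(0),φ(5)) = (3,7) ∈ E(G2) ✓
  (0,8) → (φ(0),φ(8)) = (7,8) ∈ E(G2) ✓
  (0,9) → (φ(0),φ(9)) = (5,7) ∈ E(G2) ✓
  (1,3) → (φ(1),φ(3)) = (6,9) ∈ E(G2) ✓
  (1,6) → (φ(1),φ(6)) = (4,6) ∈ E(G2) ✓
  (1,8) → (φ(1),φ(8)) = (6,8) ∈ E(G2) ✓
  (1,9) → (φ(1),φ(9)) = (5,6) ∈ E(G2) ✓
  (2,3) → (φ(2),φ(3)) = (1,9) ∈ E(G2) ✓
  (2,4) → (φ(2),φ(4)) = (1,2) ∈ E(G2) ✓
  (2,5) → (φ(2),φ(5)) = (1,3) ∈ E(G2) ✓
  (2,7) → (φ(2),φ(7)) = (0,1) ∈ E(G2) ✓
  (2,8) → (φ(2),φ(8)) = (1,8) ∈ E(G2) ✓
  (3,4) → (φ(3),φ(4)) = (2,9) ∈ E(G2) ✓
  (3,9) → (φ(3),φ(9)) = (5,9) ∈ E(G2) ✓
  (4,5) → (φ(4),φ(5)) = (2,3) ∈ E(G2) ✓
  (4,9) → (φ(4),φ(9)) = (2,5) ∈ E(G2) ✓
  (5,6) → (φ(5),φ(6)) = (3,4) ∈ E(G2) ✓
  (6,8) → (φ(6),φ(8)) = (4,8) ∈ E(G2) ✓
  (7,8) → (φ(7),φ(8)) = (0,8) ∈ E(G2) ✓
All 22 edges of G1 map to edges of G2, and |E(G1)| = |E(G2)| = 22, so φ is a bijection on edges as well as vertices. Hence G1 ≅ G2.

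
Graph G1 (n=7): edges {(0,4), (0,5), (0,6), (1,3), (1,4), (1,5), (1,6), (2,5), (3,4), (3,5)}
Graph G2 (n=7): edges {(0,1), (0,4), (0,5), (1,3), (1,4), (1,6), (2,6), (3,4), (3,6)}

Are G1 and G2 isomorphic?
No, not isomorphic

The graphs are NOT isomorphic.

Degrees in G1: deg(0)=3, deg(1)=4, deg(2)=1, deg(3)=3, deg(4)=3, deg(5)=4, deg(6)=2.
Sorted degree sequence of G1: [4, 4, 3, 3, 3, 2, 1].
Degrees in G2: deg(0)=3, deg(1)=4, deg(2)=1, deg(3)=3, deg(4)=3, deg(5)=1, deg(6)=3.
Sorted degree sequence of G2: [4, 3, 3, 3, 3, 1, 1].
The (sorted) degree sequence is an isomorphism invariant, so since G1 and G2 have different degree sequences they cannot be isomorphic.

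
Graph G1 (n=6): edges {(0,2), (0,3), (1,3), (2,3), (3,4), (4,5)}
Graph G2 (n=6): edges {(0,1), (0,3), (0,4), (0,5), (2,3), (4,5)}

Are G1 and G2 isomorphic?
Yes, isomorphic

The graphs are isomorphic.
One valid mapping φ: V(G1) → V(G2): 0→4, 1→1, 2→5, 3→0, 4→3, 5→2

Verify φ preserves adjacency — for each edge of G1, its image is an edge of G2:
  (0,2) → (φ(0),φ(2)) = (4,5) ∈ E(G2) ✓
  (0,3) → (φ(0),φ(3)) = (0,4) ∈ E(G2) ✓
  (1,3) → (φ(1),φ(3)) = (0,1) ∈ E(G2) ✓
  (2,3) → (φ(2),φ(3)) = (0,5) ∈ E(G2) ✓
  (3,4) → (φ(3),φ(4)) = (0,3) ∈ E(G2) ✓
  (4,5) → (φ(4),φ(5)) = (2,3) ∈ E(G2) ✓
All 6 edges of G1 map to edges of G2, and |E(G1)| = |E(G2)| = 6, so φ is a bijection on edges as well as vertices. Hence G1 ≅ G2.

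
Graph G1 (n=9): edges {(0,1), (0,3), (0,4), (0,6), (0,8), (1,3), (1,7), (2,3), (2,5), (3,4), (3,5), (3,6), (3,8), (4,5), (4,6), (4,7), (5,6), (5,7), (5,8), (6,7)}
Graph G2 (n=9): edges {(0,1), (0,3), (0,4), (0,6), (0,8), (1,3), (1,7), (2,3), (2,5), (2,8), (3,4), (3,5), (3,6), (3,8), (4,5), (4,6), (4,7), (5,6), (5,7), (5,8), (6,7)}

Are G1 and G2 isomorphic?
No, not isomorphic

The graphs are NOT isomorphic.

Counting edges: G1 has 20 edge(s); G2 has 21 edge(s).
Edge count is an isomorphism invariant (a bijection on vertices induces a bijection on edges), so differing edge counts rule out isomorphism.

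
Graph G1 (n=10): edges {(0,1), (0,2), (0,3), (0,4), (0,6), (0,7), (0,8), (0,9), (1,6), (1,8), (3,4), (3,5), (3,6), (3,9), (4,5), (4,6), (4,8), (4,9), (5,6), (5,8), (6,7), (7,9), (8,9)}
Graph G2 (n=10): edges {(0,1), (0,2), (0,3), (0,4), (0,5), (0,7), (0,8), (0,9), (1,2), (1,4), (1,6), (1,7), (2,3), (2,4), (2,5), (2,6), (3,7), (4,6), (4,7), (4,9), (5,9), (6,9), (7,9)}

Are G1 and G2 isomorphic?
Yes, isomorphic

The graphs are isomorphic.
One valid mapping φ: V(G1) → V(G2): 0→0, 1→5, 2→8, 3→1, 4→4, 5→6, 6→2, 7→3, 8→9, 9→7

Verify φ preserves adjacency — for each edge of G1, its image is an edge of G2:
  (0,1) → (φ(0),φ(1)) = (0,5) ∈ E(G2) ✓
  (0,2) → (φ(0),φ(2)) = (0,8) ∈ E(G2) ✓
  (0,3) → (φ(0),φ(3)) = (0,1) ∈ E(G2) ✓
  (0,4) → (φ(0),φ(4)) = (0,4) ∈ E(G2) ✓
  (0,6) → (φ(0),φ(6)) = (0,2) ∈ E(G2) ✓
  (0,7) → (φ(0),φ(7)) = (0,3) ∈ E(G2) ✓
  (0,8) → (φ(0),φ(8)) = (0,9) ∈ E(G2) ✓
  (0,9) → (φ(0),φ(9)) = (0,7) ∈ E(G2) ✓
  (1,6) → (φ(1),φ(6)) = (2,5) ∈ E(G2) ✓
  (1,8) → (φ(1),φ(8)) = (5,9) ∈ E(G2) ✓
  (3,4) → (φ(3),φ(4)) = (1,4) ∈ E(G2) ✓
  (3,5) → (φ(3),φ(5)) = (1,6) ∈ E(G2) ✓
  (3,6) → (φ(3),φ(6)) = (1,2) ∈ E(G2) ✓
  (3,9) → (φ(3),φ(9)) = (1,7) ∈ E(G2) ✓
  (4,5) → (φ(4),φ(5)) = (4,6) ∈ E(G2) ✓
  (4,6) → (φ(4),φ(6)) = (2,4) ∈ E(G2) ✓
  (4,8) → (φ(4),φ(8)) = (4,9) ∈ E(G2) ✓
  (4,9) → (φ(4),φ(9)) = (4,7) ∈ E(G2) ✓
  (5,6) → (φ(5),φ(6)) = (2,6) ∈ E(G2) ✓
  (5,8) → (φ(5),φ(8)) = (6,9) ∈ E(G2) ✓
  (6,7) → (φ(6),φ(7)) = (2,3) ∈ E(G2) ✓
  (7,9) → (φ(7),φ(9)) = (3,7) ∈ E(G2) ✓
  (8,9) → (φ(8),φ(9)) = (7,9) ∈ E(G2) ✓
All 23 edges of G1 map to edges of G2, and |E(G1)| = |E(G2)| = 23, so φ is a bijection on edges as well as vertices. Hence G1 ≅ G2.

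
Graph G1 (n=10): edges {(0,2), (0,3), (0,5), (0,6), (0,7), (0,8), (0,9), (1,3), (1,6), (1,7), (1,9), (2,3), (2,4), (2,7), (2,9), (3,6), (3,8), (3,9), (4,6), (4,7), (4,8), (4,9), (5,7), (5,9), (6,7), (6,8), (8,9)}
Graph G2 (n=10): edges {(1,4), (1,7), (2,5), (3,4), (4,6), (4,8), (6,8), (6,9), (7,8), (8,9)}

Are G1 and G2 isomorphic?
No, not isomorphic

The graphs are NOT isomorphic.

Connected components of G1: 1 component(s) with vertex sets [[0, 1, 2, 3, 4, 5, 6, 7, 8, 9]], sizes [10].
Connected components of G2: 3 component(s) with vertex sets [[0], [2, 5], [1, 3, 4, 6, 7, 8, 9]], sizes [1, 2, 7].
The number of connected components (and the multiset of component sizes) is an isomorphism invariant — an isomorphism maps each component of G1 bijectively onto a component of G2. Since G1 has 1 component(s) and G2 has 3, they cannot be isomorphic.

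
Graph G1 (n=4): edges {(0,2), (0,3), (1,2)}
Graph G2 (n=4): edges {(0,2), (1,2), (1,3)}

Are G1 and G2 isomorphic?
Yes, isomorphic

The graphs are isomorphic.
One valid mapping φ: V(G1) → V(G2): 0→2, 1→3, 2→1, 3→0

Verify φ preserves adjacency — for each edge of G1, its image is an edge of G2:
  (0,2) → (φ(0),φ(2)) = (1,2) ∈ E(G2) ✓
  (0,3) → (φ(0),φ(3)) = (0,2) ∈ E(G2) ✓
  (1,2) → (φ(1),φ(2)) = (1,3) ∈ E(G2) ✓
All 3 edges of G1 map to edges of G2, and |E(G1)| = |E(G2)| = 3, so φ is a bijection on edges as well as vertices. Hence G1 ≅ G2.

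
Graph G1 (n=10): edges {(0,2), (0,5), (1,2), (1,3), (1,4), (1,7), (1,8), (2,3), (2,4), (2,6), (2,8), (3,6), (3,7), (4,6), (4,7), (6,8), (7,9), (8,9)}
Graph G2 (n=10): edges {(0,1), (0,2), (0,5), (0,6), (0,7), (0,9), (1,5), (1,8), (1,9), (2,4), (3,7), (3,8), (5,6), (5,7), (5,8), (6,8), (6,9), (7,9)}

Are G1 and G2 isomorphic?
Yes, isomorphic

The graphs are isomorphic.
One valid mapping φ: V(G1) → V(G2): 0→2, 1→5, 2→0, 3→6, 4→1, 5→4, 6→9, 7→8, 8→7, 9→3

Verify φ preserves adjacency — for each edge of G1, its image is an edge of G2:
  (0,2) → (φ(0),φ(2)) = (0,2) ∈ E(G2) ✓
  (0,5) → (φ(0),φ(5)) = (2,4) ∈ E(G2) ✓
  (1,2) → (φ(1),φ(2)) = (0,5) ∈ E(G2) ✓
  (1,3) → (φ(1),φ(3)) = (5,6) ∈ E(G2) ✓
  (1,4) → (φ(1),φ(4)) = (1,5) ∈ E(G2) ✓
  (1,7) → (φ(1),φ(7)) = (5,8) ∈ E(G2) ✓
  (1,8) → (φ(1),φ(8)) = (5,7) ∈ E(G2) ✓
  (2,3) → (φ(2),φ(3)) = (0,6) ∈ E(G2) ✓
  (2,4) → (φ(2),φ(4)) = (0,1) ∈ E(G2) ✓
  (2,6) → (φ(2),φ(6)) = (0,9) ∈ E(G2) ✓
  (2,8) → (φ(2),φ(8)) = (0,7) ∈ E(G2) ✓
  (3,6) → (φ(3),φ(6)) = (6,9) ∈ E(G2) ✓
  (3,7) → (φ(3),φ(7)) = (6,8) ∈ E(G2) ✓
  (4,6) → (φ(4),φ(6)) = (1,9) ∈ E(G2) ✓
  (4,7) → (φ(4),φ(7)) = (1,8) ∈ E(G2) ✓
  (6,8) → (φ(6),φ(8)) = (7,9) ∈ E(G2) ✓
  (7,9) → (φ(7),φ(9)) = (3,8) ∈ E(G2) ✓
  (8,9) → (φ(8),φ(9)) = (3,7) ∈ E(G2) ✓
All 18 edges of G1 map to edges of G2, and |E(G1)| = |E(G2)| = 18, so φ is a bijection on edges as well as vertices. Hence G1 ≅ G2.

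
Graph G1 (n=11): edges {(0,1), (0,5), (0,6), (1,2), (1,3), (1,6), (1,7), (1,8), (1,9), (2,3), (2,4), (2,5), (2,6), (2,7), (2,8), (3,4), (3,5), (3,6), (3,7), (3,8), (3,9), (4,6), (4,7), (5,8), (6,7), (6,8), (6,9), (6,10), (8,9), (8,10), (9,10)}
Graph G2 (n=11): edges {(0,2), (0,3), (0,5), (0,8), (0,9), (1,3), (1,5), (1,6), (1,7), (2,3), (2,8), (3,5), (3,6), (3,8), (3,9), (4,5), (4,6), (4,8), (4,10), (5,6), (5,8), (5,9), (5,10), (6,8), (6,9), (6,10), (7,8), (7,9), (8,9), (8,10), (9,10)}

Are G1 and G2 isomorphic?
Yes, isomorphic

The graphs are isomorphic.
One valid mapping φ: V(G1) → V(G2): 0→7, 1→9, 2→6, 3→5, 4→4, 5→1, 6→8, 7→10, 8→3, 9→0, 10→2

Verify φ preserves adjacency — for each edge of G1, its image is an edge of G2:
  (0,1) → (φ(0),φ(1)) = (7,9) ∈ E(G2) ✓
  (0,5) → (φ(0),φ(5)) = (1,7) ∈ E(G2) ✓
  (0,6) → (φ(0),φ(6)) = (7,8) ∈ E(G2) ✓
  (1,2) → (φ(1),φ(2)) = (6,9) ∈ E(G2) ✓
  (1,3) → (φ(1),φ(3)) = (5,9) ∈ E(G2) ✓
  (1,6) → (φ(1),φ(6)) = (8,9) ∈ E(G2) ✓
  (1,7) → (φ(1),φ(7)) = (9,10) ∈ E(G2) ✓
  (1,8) → (φ(1),φ(8)) = (3,9) ∈ E(G2) ✓
  (1,9) → (φ(1),φ(9)) = (0,9) ∈ E(G2) ✓
  (2,3) → (φ(2),φ(3)) = (5,6) ∈ E(G2) ✓
  (2,4) → (φ(2),φ(4)) = (4,6) ∈ E(G2) ✓
  (2,5) → (φ(2),φ(5)) = (1,6) ∈ E(G2) ✓
  (2,6) → (φ(2),φ(6)) = (6,8) ∈ E(G2) ✓
  (2,7) → (φ(2),φ(7)) = (6,10) ∈ E(G2) ✓
  (2,8) → (φ(2),φ(8)) = (3,6) ∈ E(G2) ✓
  (3,4) → (φ(3),φ(4)) = (4,5) ∈ E(G2) ✓
  (3,5) → (φ(3),φ(5)) = (1,5) ∈ E(G2) ✓
  (3,6) → (φ(3),φ(6)) = (5,8) ∈ E(G2) ✓
  (3,7) → (φ(3),φ(7)) = (5,10) ∈ E(G2) ✓
  (3,8) → (φ(3),φ(8)) = (3,5) ∈ E(G2) ✓
  (3,9) → (φ(3),φ(9)) = (0,5) ∈ E(G2) ✓
  (4,6) → (φ(4),φ(6)) = (4,8) ∈ E(G2) ✓
  (4,7) → (φ(4),φ(7)) = (4,10) ∈ E(G2) ✓
  (5,8) → (φ(5),φ(8)) = (1,3) ∈ E(G2) ✓
  (6,7) → (φ(6),φ(7)) = (8,10) ∈ E(G2) ✓
  (6,8) → (φ(6),φ(8)) = (3,8) ∈ E(G2) ✓
  (6,9) → (φ(6),φ(9)) = (0,8) ∈ E(G2) ✓
  (6,10) → (φ(6),φ(10)) = (2,8) ∈ E(G2) ✓
  (8,9) → (φ(8),φ(9)) = (0,3) ∈ E(G2) ✓
  (8,10) → (φ(8),φ(10)) = (2,3) ∈ E(G2) ✓
  (9,10) → (φ(9),φ(10)) = (0,2) ∈ E(G2) ✓
All 31 edges of G1 map to edges of G2, and |E(G1)| = |E(G2)| = 31, so φ is a bijection on edges as well as vertices. Hence G1 ≅ G2.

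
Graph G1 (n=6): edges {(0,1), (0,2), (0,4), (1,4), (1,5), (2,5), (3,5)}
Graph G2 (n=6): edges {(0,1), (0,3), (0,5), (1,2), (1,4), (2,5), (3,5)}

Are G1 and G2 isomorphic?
Yes, isomorphic

The graphs are isomorphic.
One valid mapping φ: V(G1) → V(G2): 0→5, 1→0, 2→2, 3→4, 4→3, 5→1

Verify φ preserves adjacency — for each edge of G1, its image is an edge of G2:
  (0,1) → (φ(0),φ(1)) = (0,5) ∈ E(G2) ✓
  (0,2) → (φ(0),φ(2)) = (2,5) ∈ E(G2) ✓
  (0,4) → (φ(0),φ(4)) = (3,5) ∈ E(G2) ✓
  (1,4) → (φ(1),φ(4)) = (0,3) ∈ E(G2) ✓
  (1,5) → (φ(1),φ(5)) = (0,1) ∈ E(G2) ✓
  (2,5) → (φ(2),φ(5)) = (1,2) ∈ E(G2) ✓
  (3,5) → (φ(3),φ(5)) = (1,4) ∈ E(G2) ✓
All 7 edges of G1 map to edges of G2, and |E(G1)| = |E(G2)| = 7, so φ is a bijection on edges as well as vertices. Hence G1 ≅ G2.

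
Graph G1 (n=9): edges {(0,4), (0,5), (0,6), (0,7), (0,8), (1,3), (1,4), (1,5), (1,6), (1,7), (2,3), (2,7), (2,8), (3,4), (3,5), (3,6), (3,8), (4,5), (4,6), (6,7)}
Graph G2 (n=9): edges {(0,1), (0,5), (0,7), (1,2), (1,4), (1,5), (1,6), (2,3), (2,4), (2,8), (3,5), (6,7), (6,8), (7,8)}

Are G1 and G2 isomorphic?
No, not isomorphic

The graphs are NOT isomorphic.

Counting triangles (3-cliques): G1 has 12, G2 has 3.
Triangle count is an isomorphism invariant, so differing triangle counts rule out isomorphism.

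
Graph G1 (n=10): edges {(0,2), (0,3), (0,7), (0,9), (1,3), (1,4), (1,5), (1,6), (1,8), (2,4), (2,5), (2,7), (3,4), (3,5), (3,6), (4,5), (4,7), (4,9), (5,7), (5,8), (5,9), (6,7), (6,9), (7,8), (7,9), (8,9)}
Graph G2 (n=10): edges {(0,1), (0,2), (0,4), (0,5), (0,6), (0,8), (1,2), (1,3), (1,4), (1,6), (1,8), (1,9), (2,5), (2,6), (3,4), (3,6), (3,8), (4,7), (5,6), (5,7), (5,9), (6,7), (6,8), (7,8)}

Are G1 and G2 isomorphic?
No, not isomorphic

The graphs are NOT isomorphic.

Degrees in G1: deg(0)=4, deg(1)=5, deg(2)=4, deg(3)=5, deg(4)=6, deg(5)=7, deg(6)=4, deg(7)=7, deg(8)=4, deg(9)=6.
Sorted degree sequence of G1: [7, 7, 6, 6, 5, 5, 4, 4, 4, 4].
Degrees in G2: deg(0)=6, deg(1)=7, deg(2)=4, deg(3)=4, deg(4)=4, deg(5)=5, deg(6)=7, deg(7)=4, deg(8)=5, deg(9)=2.
Sorted degree sequence of G2: [7, 7, 6, 5, 5, 4, 4, 4, 4, 2].
The (sorted) degree sequence is an isomorphism invariant, so since G1 and G2 have different degree sequences they cannot be isomorphic.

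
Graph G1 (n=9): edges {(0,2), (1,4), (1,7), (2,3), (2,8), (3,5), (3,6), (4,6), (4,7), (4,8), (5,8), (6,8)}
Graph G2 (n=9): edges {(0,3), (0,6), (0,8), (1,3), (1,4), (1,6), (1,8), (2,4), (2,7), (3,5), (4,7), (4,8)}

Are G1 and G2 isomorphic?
Yes, isomorphic

The graphs are isomorphic.
One valid mapping φ: V(G1) → V(G2): 0→5, 1→2, 2→3, 3→0, 4→4, 5→6, 6→8, 7→7, 8→1

Verify φ preserves adjacency — for each edge of G1, its image is an edge of G2:
  (0,2) → (φ(0),φ(2)) = (3,5) ∈ E(G2) ✓
  (1,4) → (φ(1),φ(4)) = (2,4) ∈ E(G2) ✓
  (1,7) → (φ(1),φ(7)) = (2,7) ∈ E(G2) ✓
  (2,3) → (φ(2),φ(3)) = (0,3) ∈ E(G2) ✓
  (2,8) → (φ(2),φ(8)) = (1,3) ∈ E(G2) ✓
  (3,5) → (φ(3),φ(5)) = (0,6) ∈ E(G2) ✓
  (3,6) → (φ(3),φ(6)) = (0,8) ∈ E(G2) ✓
  (4,6) → (φ(4),φ(6)) = (4,8) ∈ E(G2) ✓
  (4,7) → (φ(4),φ(7)) = (4,7) ∈ E(G2) ✓
  (4,8) → (φ(4),φ(8)) = (1,4) ∈ E(G2) ✓
  (5,8) → (φ(5),φ(8)) = (1,6) ∈ E(G2) ✓
  (6,8) → (φ(6),φ(8)) = (1,8) ∈ E(G2) ✓
All 12 edges of G1 map to edges of G2, and |E(G1)| = |E(G2)| = 12, so φ is a bijection on edges as well as vertices. Hence G1 ≅ G2.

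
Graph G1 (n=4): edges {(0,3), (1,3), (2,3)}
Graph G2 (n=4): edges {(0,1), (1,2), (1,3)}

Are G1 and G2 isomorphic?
Yes, isomorphic

The graphs are isomorphic.
One valid mapping φ: V(G1) → V(G2): 0→2, 1→0, 2→3, 3→1

Verify φ preserves adjacency — for each edge of G1, its image is an edge of G2:
  (0,3) → (φ(0),φ(3)) = (1,2) ∈ E(G2) ✓
  (1,3) → (φ(1),φ(3)) = (0,1) ∈ E(G2) ✓
  (2,3) → (φ(2),φ(3)) = (1,3) ∈ E(G2) ✓
All 3 edges of G1 map to edges of G2, and |E(G1)| = |E(G2)| = 3, so φ is a bijection on edges as well as vertices. Hence G1 ≅ G2.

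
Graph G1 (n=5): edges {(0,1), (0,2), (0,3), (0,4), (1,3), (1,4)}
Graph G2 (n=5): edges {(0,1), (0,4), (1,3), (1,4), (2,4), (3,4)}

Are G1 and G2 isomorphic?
Yes, isomorphic

The graphs are isomorphic.
One valid mapping φ: V(G1) → V(G2): 0→4, 1→1, 2→2, 3→3, 4→0

Verify φ preserves adjacency — for each edge of G1, its image is an edge of G2:
  (0,1) → (φ(0),φ(1)) = (1,4) ∈ E(G2) ✓
  (0,2) → (φ(0),φ(2)) = (2,4) ∈ E(G2) ✓
  (0,3) → (φ(0),φ(3)) = (3,4) ∈ E(G2) ✓
  (0,4) → (φ(0),φ(4)) = (0,4) ∈ E(G2) ✓
  (1,3) → (φ(1),φ(3)) = (1,3) ∈ E(G2) ✓
  (1,4) → (φ(1),φ(4)) = (0,1) ∈ E(G2) ✓
All 6 edges of G1 map to edges of G2, and |E(G1)| = |E(G2)| = 6, so φ is a bijection on edges as well as vertices. Hence G1 ≅ G2.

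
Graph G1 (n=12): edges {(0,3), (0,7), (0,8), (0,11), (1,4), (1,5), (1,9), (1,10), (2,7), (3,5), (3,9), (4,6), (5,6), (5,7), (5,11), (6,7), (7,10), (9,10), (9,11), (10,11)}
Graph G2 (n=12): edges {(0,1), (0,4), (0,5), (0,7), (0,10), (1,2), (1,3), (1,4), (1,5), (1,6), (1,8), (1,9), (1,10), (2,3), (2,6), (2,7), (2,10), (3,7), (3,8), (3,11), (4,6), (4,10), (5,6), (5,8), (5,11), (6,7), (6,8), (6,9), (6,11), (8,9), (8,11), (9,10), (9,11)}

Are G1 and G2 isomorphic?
No, not isomorphic

The graphs are NOT isomorphic.

Counting triangles (3-cliques): G1 has 3, G2 has 26.
Triangle count is an isomorphism invariant, so differing triangle counts rule out isomorphism.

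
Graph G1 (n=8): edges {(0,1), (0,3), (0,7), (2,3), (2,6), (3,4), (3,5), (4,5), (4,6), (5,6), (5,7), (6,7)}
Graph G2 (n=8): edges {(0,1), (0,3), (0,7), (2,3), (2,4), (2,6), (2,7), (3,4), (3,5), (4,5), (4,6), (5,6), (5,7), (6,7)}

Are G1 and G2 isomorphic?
No, not isomorphic

The graphs are NOT isomorphic.

Counting edges: G1 has 12 edge(s); G2 has 14 edge(s).
Edge count is an isomorphism invariant (a bijection on vertices induces a bijection on edges), so differing edge counts rule out isomorphism.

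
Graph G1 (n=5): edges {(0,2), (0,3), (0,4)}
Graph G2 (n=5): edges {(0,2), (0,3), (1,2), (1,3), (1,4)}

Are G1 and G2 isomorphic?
No, not isomorphic

The graphs are NOT isomorphic.

Degrees in G1: deg(0)=3, deg(1)=0, deg(2)=1, deg(3)=1, deg(4)=1.
Sorted degree sequence of G1: [3, 1, 1, 1, 0].
Degrees in G2: deg(0)=2, deg(1)=3, deg(2)=2, deg(3)=2, deg(4)=1.
Sorted degree sequence of G2: [3, 2, 2, 2, 1].
The (sorted) degree sequence is an isomorphism invariant, so since G1 and G2 have different degree sequences they cannot be isomorphic.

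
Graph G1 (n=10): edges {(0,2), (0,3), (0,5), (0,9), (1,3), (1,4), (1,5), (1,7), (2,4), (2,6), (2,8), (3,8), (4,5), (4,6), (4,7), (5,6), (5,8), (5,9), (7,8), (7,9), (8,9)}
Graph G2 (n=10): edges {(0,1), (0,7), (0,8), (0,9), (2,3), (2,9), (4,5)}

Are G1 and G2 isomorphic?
No, not isomorphic

The graphs are NOT isomorphic.

Connected components of G1: 1 component(s) with vertex sets [[0, 1, 2, 3, 4, 5, 6, 7, 8, 9]], sizes [10].
Connected components of G2: 3 component(s) with vertex sets [[6], [4, 5], [0, 1, 2, 3, 7, 8, 9]], sizes [1, 2, 7].
The number of connected components (and the multiset of component sizes) is an isomorphism invariant — an isomorphism maps each component of G1 bijectively onto a component of G2. Since G1 has 1 component(s) and G2 has 3, they cannot be isomorphic.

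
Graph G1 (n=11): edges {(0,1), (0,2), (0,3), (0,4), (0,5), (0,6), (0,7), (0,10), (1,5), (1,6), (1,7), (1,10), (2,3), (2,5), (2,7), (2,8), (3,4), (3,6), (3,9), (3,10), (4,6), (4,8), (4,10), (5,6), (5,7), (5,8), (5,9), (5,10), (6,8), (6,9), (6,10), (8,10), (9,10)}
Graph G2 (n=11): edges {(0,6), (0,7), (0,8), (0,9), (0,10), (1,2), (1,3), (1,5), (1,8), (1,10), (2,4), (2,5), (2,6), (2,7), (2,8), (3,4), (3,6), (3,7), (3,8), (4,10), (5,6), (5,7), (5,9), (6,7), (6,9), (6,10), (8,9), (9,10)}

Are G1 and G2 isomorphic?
No, not isomorphic

The graphs are NOT isomorphic.

Degrees in G1: deg(0)=8, deg(1)=5, deg(2)=5, deg(3)=6, deg(4)=5, deg(5)=8, deg(6)=8, deg(7)=4, deg(8)=5, deg(9)=4, deg(10)=8.
Sorted degree sequence of G1: [8, 8, 8, 8, 6, 5, 5, 5, 5, 4, 4].
Degrees in G2: deg(0)=5, deg(1)=5, deg(2)=6, deg(3)=5, deg(4)=3, deg(5)=5, deg(6)=7, deg(7)=5, deg(8)=5, deg(9)=5, deg(10)=5.
Sorted degree sequence of G2: [7, 6, 5, 5, 5, 5, 5, 5, 5, 5, 3].
The (sorted) degree sequence is an isomorphism invariant, so since G1 and G2 have different degree sequences they cannot be isomorphic.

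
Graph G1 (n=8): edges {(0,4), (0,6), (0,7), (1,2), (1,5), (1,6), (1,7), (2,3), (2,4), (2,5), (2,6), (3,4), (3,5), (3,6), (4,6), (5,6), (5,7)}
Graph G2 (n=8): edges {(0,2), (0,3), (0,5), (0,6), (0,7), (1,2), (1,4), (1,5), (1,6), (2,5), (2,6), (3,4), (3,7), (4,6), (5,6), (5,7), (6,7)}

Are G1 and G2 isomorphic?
Yes, isomorphic

The graphs are isomorphic.
One valid mapping φ: V(G1) → V(G2): 0→4, 1→7, 2→5, 3→2, 4→1, 5→0, 6→6, 7→3

Verify φ preserves adjacency — for each edge of G1, its image is an edge of G2:
  (0,4) → (φ(0),φ(4)) = (1,4) ∈ E(G2) ✓
  (0,6) → (φ(0),φ(6)) = (4,6) ∈ E(G2) ✓
  (0,7) → (φ(0),φ(7)) = (3,4) ∈ E(G2) ✓
  (1,2) → (φ(1),φ(2)) = (5,7) ∈ E(G2) ✓
  (1,5) → (φ(1),φ(5)) = (0,7) ∈ E(G2) ✓
  (1,6) → (φ(1),φ(6)) = (6,7) ∈ E(G2) ✓
  (1,7) → (φ(1),φ(7)) = (3,7) ∈ E(G2) ✓
  (2,3) → (φ(2),φ(3)) = (2,5) ∈ E(G2) ✓
  (2,4) → (φ(2),φ(4)) = (1,5) ∈ E(G2) ✓
  (2,5) → (φ(2),φ(5)) = (0,5) ∈ E(G2) ✓
  (2,6) → (φ(2),φ(6)) = (5,6) ∈ E(G2) ✓
  (3,4) → (φ(3),φ(4)) = (1,2) ∈ E(G2) ✓
  (3,5) → (φ(3),φ(5)) = (0,2) ∈ E(G2) ✓
  (3,6) → (φ(3),φ(6)) = (2,6) ∈ E(G2) ✓
  (4,6) → (φ(4),φ(6)) = (1,6) ∈ E(G2) ✓
  (5,6) → (φ(5),φ(6)) = (0,6) ∈ E(G2) ✓
  (5,7) → (φ(5),φ(7)) = (0,3) ∈ E(G2) ✓
All 17 edges of G1 map to edges of G2, and |E(G1)| = |E(G2)| = 17, so φ is a bijection on edges as well as vertices. Hence G1 ≅ G2.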